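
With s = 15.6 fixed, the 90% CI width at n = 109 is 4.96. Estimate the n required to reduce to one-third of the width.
n ≈ 981

CI width ∝ 1/√n
To reduce width by factor 3, need √n to grow by 3 → need 3² = 9 times as many samples.

Current: n = 109, width = 4.96
New: n = 981, width ≈ 1.64

Width reduced by factor of 4.96/1.64 = 3.02.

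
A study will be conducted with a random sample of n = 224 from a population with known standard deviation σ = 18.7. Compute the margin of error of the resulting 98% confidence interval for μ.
Margin of error = 2.91

Margin of error = z* · σ/√n
= 2.326 · 18.7/√224
= 2.326 · 18.7/14.9666
= 2.91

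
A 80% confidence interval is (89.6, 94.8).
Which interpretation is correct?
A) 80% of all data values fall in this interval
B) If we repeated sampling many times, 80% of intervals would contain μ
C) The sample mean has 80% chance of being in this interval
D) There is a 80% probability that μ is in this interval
B

A) Wrong — a CI is about the parameter μ, not individual data values.
B) Correct — this is the frequentist long-run coverage interpretation.
C) Wrong — x̄ is observed and sits in the interval by construction.
D) Wrong — μ is fixed; the randomness lives in the interval, not in μ.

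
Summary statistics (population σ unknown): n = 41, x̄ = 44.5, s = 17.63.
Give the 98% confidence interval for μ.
(37.83, 51.17)

t-interval (σ unknown):
df = n - 1 = 40
t* = 2.423 for 98% confidence

Margin of error = t* · s/√n = 2.423 · 17.63/√41 = 6.67

CI: (37.83, 51.17)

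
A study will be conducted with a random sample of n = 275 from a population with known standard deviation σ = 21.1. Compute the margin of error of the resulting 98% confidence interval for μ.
Margin of error = 2.96

Margin of error = z* · σ/√n
= 2.326 · 21.1/√275
= 2.326 · 21.1/16.5831
= 2.96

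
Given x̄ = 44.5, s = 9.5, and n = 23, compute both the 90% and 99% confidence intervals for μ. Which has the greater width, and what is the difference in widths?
99% CI is wider by 4.37

df = 22
90% CI: t* = 1.717, (41.10, 47.90), width = 2 · t* · s/√n = 6.80
99% CI: t* = 2.819, (38.92, 50.08), width = 2 · t* · s/√n = 11.17

The 99% CI is wider by 11.17 - 6.80 = 4.37.
Higher confidence requires a wider interval.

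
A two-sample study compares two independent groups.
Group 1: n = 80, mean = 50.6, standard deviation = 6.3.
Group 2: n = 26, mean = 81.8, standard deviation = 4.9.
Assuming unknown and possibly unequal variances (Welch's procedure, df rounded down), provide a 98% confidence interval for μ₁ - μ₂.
(-34.06, -28.34)

Difference: x̄₁ - x̄₂ = -31.20
SE = √(s₁²/n₁ + s₂²/n₂) = √(6.3²/80 + 4.9²/26) = 1.1915
df = 54.13 → 54 (Welch–Satterthwaite, rounded down)
t* = 2.397

CI: -31.20 ± 2.397 · 1.1915 = -31.20 ± 2.86 = (-34.06, -28.34)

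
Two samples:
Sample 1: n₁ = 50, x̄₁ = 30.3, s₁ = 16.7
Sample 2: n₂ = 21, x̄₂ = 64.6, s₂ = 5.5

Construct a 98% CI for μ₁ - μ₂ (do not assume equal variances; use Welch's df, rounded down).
(-40.62, -27.98)

Difference: x̄₁ - x̄₂ = -34.30
SE = √(s₁²/n₁ + s₂²/n₂) = √(16.7²/50 + 5.5²/21) = 2.6492
df = 66.68 → 66 (Welch–Satterthwaite, rounded down)
t* = 2.384

CI: -34.30 ± 2.384 · 2.6492 = -34.30 ± 6.32 = (-40.62, -27.98)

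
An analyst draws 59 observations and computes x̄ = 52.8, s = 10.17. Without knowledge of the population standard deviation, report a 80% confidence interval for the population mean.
(51.08, 54.52)

t-interval (σ unknown):
df = n - 1 = 58
t* = 1.296 for 80% confidence

Margin of error = t* · s/√n = 1.296 · 10.17/√59 = 1.72

CI: (51.08, 54.52)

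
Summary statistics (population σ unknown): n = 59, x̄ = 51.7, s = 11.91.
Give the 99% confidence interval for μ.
(47.57, 55.83)

t-interval (σ unknown):
df = n - 1 = 58
t* = 2.663 for 99% confidence

Margin of error = t* · s/√n = 2.663 · 11.91/√59 = 4.13

CI: (47.57, 55.83)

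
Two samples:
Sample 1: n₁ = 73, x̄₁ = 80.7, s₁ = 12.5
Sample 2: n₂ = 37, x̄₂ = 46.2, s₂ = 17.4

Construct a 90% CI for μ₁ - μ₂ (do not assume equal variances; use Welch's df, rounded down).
(29.12, 39.88)

Difference: x̄₁ - x̄₂ = 34.50
SE = √(s₁²/n₁ + s₂²/n₂) = √(12.5²/73 + 17.4²/37) = 3.2130
df = 55.40 → 55 (Welch–Satterthwaite, rounded down)
t* = 1.673

CI: 34.50 ± 1.673 · 3.2130 = 34.50 ± 5.38 = (29.12, 39.88)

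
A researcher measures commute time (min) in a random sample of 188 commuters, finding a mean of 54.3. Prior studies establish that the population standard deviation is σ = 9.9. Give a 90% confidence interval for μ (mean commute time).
(53.11, 55.49)

z-interval (σ known):
z* = 1.645 for 90% confidence

Margin of error = z* · σ/√n = 1.645 · 9.9/√188 = 1.19

CI: (54.3 - 1.19, 54.3 + 1.19) = (53.11, 55.49)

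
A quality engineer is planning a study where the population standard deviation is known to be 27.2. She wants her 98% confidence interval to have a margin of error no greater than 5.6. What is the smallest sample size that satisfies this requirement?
n ≥ 128

For margin E ≤ 5.6:
n ≥ (z* · σ / E)²
n ≥ (2.326 · 27.2 / 5.6)²
n ≥ 127.64

Minimum n = 128 (rounding up)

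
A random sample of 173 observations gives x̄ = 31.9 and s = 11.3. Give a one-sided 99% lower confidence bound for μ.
μ ≥ 29.88

Lower bound (one-sided):
t* = 2.348 (one-sided for 99%)
Lower bound = x̄ - t* · s/√n = 31.9 - 2.348 · 11.3/√173 = 29.88

We are 99% confident that μ ≥ 29.88.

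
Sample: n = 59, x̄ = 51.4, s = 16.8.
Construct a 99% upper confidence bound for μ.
μ ≤ 56.63

Upper bound (one-sided):
t* = 2.392 (one-sided for 99%)
Upper bound = x̄ + t* · s/√n = 51.4 + 2.392 · 16.8/√59 = 56.63

We are 99% confident that μ ≤ 56.63.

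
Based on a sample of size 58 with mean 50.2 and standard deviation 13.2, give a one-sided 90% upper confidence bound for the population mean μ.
μ ≤ 52.45

Upper bound (one-sided):
t* = 1.297 (one-sided for 90%)
Upper bound = x̄ + t* · s/√n = 50.2 + 1.297 · 13.2/√58 = 52.45

We are 90% confident that μ ≤ 52.45.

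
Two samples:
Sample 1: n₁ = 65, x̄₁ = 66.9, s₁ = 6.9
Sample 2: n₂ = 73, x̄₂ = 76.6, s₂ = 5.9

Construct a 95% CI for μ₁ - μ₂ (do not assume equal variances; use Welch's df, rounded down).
(-11.88, -7.52)

Difference: x̄₁ - x̄₂ = -9.70
SE = √(s₁²/n₁ + s₂²/n₂) = √(6.9²/65 + 5.9²/73) = 1.0997
df = 126.72 → 126 (Welch–Satterthwaite, rounded down)
t* = 1.979

CI: -9.70 ± 1.979 · 1.0997 = -9.70 ± 2.18 = (-11.88, -7.52)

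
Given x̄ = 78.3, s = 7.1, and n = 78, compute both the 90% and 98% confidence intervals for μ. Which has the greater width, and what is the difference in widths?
98% CI is wider by 1.14

df = 77
90% CI: t* = 1.665, (76.96, 79.64), width = 2 · t* · s/√n = 2.68
98% CI: t* = 2.376, (76.39, 80.21), width = 2 · t* · s/√n = 3.82

The 98% CI is wider by 3.82 - 2.68 = 1.14.
Higher confidence requires a wider interval.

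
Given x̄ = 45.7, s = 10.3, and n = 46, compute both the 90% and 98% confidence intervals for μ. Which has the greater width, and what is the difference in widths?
98% CI is wider by 2.23

df = 45
90% CI: t* = 1.679, (43.15, 48.25), width = 2 · t* · s/√n = 5.10
98% CI: t* = 2.412, (42.04, 49.36), width = 2 · t* · s/√n = 7.33

The 98% CI is wider by 7.33 - 5.10 = 2.23.
Higher confidence requires a wider interval.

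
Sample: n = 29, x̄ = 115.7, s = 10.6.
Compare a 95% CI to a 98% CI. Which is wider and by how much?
98% CI is wider by 1.65

df = 28
95% CI: t* = 2.048, (111.67, 119.73), width = 2 · t* · s/√n = 8.06
98% CI: t* = 2.467, (110.84, 120.56), width = 2 · t* · s/√n = 9.71

The 98% CI is wider by 9.71 - 8.06 = 1.65.
Higher confidence requires a wider interval.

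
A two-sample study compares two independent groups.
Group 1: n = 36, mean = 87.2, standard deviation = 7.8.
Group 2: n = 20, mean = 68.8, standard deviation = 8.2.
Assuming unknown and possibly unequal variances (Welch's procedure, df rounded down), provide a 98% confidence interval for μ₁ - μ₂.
(12.94, 23.86)

Difference: x̄₁ - x̄₂ = 18.40
SE = √(s₁²/n₁ + s₂²/n₂) = √(7.8²/36 + 8.2²/20) = 2.2477
df = 37.73 → 37 (Welch–Satterthwaite, rounded down)
t* = 2.431

CI: 18.40 ± 2.431 · 2.2477 = 18.40 ± 5.46 = (12.94, 23.86)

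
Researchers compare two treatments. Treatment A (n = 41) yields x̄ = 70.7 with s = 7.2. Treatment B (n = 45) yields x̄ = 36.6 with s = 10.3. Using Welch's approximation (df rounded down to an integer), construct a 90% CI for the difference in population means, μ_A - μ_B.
(30.93, 37.27)

Difference: x̄₁ - x̄₂ = 34.10
SE = √(s₁²/n₁ + s₂²/n₂) = √(7.2²/41 + 10.3²/45) = 1.9031
df = 78.89 → 78 (Welch–Satterthwaite, rounded down)
t* = 1.665

CI: 34.10 ± 1.665 · 1.9031 = 34.10 ± 3.17 = (30.93, 37.27)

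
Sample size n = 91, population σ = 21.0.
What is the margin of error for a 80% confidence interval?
Margin of error = 2.82

Margin of error = z* · σ/√n
= 1.282 · 21.0/√91
= 1.282 · 21.0/9.5394
= 2.82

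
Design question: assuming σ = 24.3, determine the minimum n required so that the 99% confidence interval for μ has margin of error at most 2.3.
n ≥ 741

For margin E ≤ 2.3:
n ≥ (z* · σ / E)²
n ≥ (2.576 · 24.3 / 2.3)²
n ≥ 740.71

Minimum n = 741 (rounding up)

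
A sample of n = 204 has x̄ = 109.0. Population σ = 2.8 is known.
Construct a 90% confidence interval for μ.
(108.68, 109.32)

z-interval (σ known):
z* = 1.645 for 90% confidence

Margin of error = z* · σ/√n = 1.645 · 2.8/√204 = 0.32

CI: (109.0 - 0.32, 109.0 + 0.32) = (108.68, 109.32)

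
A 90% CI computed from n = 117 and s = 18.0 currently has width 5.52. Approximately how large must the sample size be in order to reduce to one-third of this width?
n ≈ 1053

CI width ∝ 1/√n
To reduce width by factor 3, need √n to grow by 3 → need 3² = 9 times as many samples.

Current: n = 117, width = 5.52
New: n = 1053, width ≈ 1.83

Width reduced by factor of 5.52/1.83 = 3.02.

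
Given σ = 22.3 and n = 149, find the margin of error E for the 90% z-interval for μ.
Margin of error = 3.01

Margin of error = z* · σ/√n
= 1.645 · 22.3/√149
= 1.645 · 22.3/12.2066
= 3.01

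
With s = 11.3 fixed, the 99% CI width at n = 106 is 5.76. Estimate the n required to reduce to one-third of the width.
n ≈ 954

CI width ∝ 1/√n
To reduce width by factor 3, need √n to grow by 3 → need 3² = 9 times as many samples.

Current: n = 106, width = 5.76
New: n = 954, width ≈ 1.89

Width reduced by factor of 5.76/1.89 = 3.05.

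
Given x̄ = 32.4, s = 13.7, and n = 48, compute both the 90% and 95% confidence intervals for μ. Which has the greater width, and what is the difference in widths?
95% CI is wider by 1.32

df = 47
90% CI: t* = 1.678, (29.08, 35.72), width = 2 · t* · s/√n = 6.64
95% CI: t* = 2.012, (28.42, 36.38), width = 2 · t* · s/√n = 7.96

The 95% CI is wider by 7.96 - 6.64 = 1.32.
Higher confidence requires a wider interval.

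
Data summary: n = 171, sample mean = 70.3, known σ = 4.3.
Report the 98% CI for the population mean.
(69.54, 71.06)

z-interval (σ known):
z* = 2.326 for 98% confidence

Margin of error = z* · σ/√n = 2.326 · 4.3/√171 = 0.76

CI: (70.3 - 0.76, 70.3 + 0.76) = (69.54, 71.06)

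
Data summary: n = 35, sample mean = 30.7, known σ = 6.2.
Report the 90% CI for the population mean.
(28.98, 32.42)

z-interval (σ known):
z* = 1.645 for 90% confidence

Margin of error = z* · σ/√n = 1.645 · 6.2/√35 = 1.72

CI: (30.7 - 1.72, 30.7 + 1.72) = (28.98, 32.42)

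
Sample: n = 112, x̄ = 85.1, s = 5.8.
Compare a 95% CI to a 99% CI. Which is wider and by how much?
99% CI is wider by 0.70

df = 111
95% CI: t* = 1.982, (84.01, 86.19), width = 2 · t* · s/√n = 2.17
99% CI: t* = 2.621, (83.66, 86.54), width = 2 · t* · s/√n = 2.87

The 99% CI is wider by 2.87 - 2.17 = 0.70.
Higher confidence requires a wider interval.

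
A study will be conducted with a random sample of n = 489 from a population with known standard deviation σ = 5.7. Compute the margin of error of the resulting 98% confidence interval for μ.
Margin of error = 0.60

Margin of error = z* · σ/√n
= 2.326 · 5.7/√489
= 2.326 · 5.7/22.1133
= 0.60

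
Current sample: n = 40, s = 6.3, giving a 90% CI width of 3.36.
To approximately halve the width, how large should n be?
n ≈ 160

CI width ∝ 1/√n
To reduce width by factor 2, need √n to grow by 2 → need 2² = 4 times as many samples.

Current: n = 40, width = 3.36
New: n = 160, width ≈ 1.65

Width reduced by factor of 3.36/1.65 = 2.04.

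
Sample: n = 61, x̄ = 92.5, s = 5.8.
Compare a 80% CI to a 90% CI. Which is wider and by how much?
90% CI is wider by 0.56

df = 60
80% CI: t* = 1.296, (91.54, 93.46), width = 2 · t* · s/√n = 1.92
90% CI: t* = 1.671, (91.26, 93.74), width = 2 · t* · s/√n = 2.48

The 90% CI is wider by 2.48 - 1.92 = 0.56.
Higher confidence requires a wider interval.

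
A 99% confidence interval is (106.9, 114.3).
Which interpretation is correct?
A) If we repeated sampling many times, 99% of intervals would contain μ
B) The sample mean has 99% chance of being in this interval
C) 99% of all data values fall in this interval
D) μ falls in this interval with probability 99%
A

A) Correct — this is the frequentist long-run coverage interpretation.
B) Wrong — x̄ is observed and sits in the interval by construction.
C) Wrong — a CI is about the parameter μ, not individual data values.
D) Wrong — μ is fixed; the randomness lives in the interval, not in μ.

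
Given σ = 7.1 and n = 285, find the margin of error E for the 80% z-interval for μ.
Margin of error = 0.54

Margin of error = z* · σ/√n
= 1.282 · 7.1/√285
= 1.282 · 7.1/16.8819
= 0.54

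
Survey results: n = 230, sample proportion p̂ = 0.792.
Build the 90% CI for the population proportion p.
(0.748, 0.836)

Proportion CI:
SE = √(p̂(1-p̂)/n) = √(0.792 · 0.208 / 230) = 0.02676

z* = 1.645
Margin = z* · SE = 1.645 · 0.02676 = 0.0440

CI: 0.792 ± 0.0440 = (0.748, 0.836)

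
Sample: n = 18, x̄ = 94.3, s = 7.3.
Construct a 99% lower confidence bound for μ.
μ ≥ 89.88

Lower bound (one-sided):
t* = 2.567 (one-sided for 99%)
Lower bound = x̄ - t* · s/√n = 94.3 - 2.567 · 7.3/√18 = 89.88

We are 99% confident that μ ≥ 89.88.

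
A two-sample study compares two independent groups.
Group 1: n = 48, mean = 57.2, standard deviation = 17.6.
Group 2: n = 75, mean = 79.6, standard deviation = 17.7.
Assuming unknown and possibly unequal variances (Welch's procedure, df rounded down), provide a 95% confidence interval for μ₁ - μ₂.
(-28.87, -15.93)

Difference: x̄₁ - x̄₂ = -22.40
SE = √(s₁²/n₁ + s₂²/n₂) = √(17.6²/48 + 17.7²/75) = 3.2604
df = 100.73 → 100 (Welch–Satterthwaite, rounded down)
t* = 1.984

CI: -22.40 ± 1.984 · 3.2604 = -22.40 ± 6.47 = (-28.87, -15.93)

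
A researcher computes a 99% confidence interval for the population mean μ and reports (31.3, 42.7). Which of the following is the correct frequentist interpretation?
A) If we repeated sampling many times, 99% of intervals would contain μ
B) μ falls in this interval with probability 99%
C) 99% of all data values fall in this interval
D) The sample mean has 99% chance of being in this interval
A

A) Correct — this is the frequentist long-run coverage interpretation.
B) Wrong — μ is fixed; the randomness lives in the interval, not in μ.
C) Wrong — a CI is about the parameter μ, not individual data values.
D) Wrong — x̄ is observed and sits in the interval by construction.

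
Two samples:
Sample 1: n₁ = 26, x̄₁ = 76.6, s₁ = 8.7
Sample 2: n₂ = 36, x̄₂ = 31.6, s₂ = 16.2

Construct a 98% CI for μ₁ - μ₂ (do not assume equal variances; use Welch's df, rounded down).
(37.35, 52.65)

Difference: x̄₁ - x̄₂ = 45.00
SE = √(s₁²/n₁ + s₂²/n₂) = √(8.7²/26 + 16.2²/36) = 3.1939
df = 56.03 → 56 (Welch–Satterthwaite, rounded down)
t* = 2.395

CI: 45.00 ± 2.395 · 3.1939 = 45.00 ± 7.65 = (37.35, 52.65)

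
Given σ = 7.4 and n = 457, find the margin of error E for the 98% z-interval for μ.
Margin of error = 0.81

Margin of error = z* · σ/√n
= 2.326 · 7.4/√457
= 2.326 · 7.4/21.3776
= 0.81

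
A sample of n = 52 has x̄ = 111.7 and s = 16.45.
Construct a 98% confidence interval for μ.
(106.22, 117.18)

t-interval (σ unknown):
df = n - 1 = 51
t* = 2.402 for 98% confidence

Margin of error = t* · s/√n = 2.402 · 16.45/√52 = 5.48

CI: (106.22, 117.18)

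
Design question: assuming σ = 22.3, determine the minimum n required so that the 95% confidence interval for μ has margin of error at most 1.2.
n ≥ 1327

For margin E ≤ 1.2:
n ≥ (z* · σ / E)²
n ≥ (1.960 · 22.3 / 1.2)²
n ≥ 1326.66

Minimum n = 1327 (rounding up)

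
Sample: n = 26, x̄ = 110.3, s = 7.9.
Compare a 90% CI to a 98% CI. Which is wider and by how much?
98% CI is wider by 2.41

df = 25
90% CI: t* = 1.708, (107.65, 112.95), width = 2 · t* · s/√n = 5.29
98% CI: t* = 2.485, (106.45, 114.15), width = 2 · t* · s/√n = 7.70

The 98% CI is wider by 7.70 - 5.29 = 2.41.
Higher confidence requires a wider interval.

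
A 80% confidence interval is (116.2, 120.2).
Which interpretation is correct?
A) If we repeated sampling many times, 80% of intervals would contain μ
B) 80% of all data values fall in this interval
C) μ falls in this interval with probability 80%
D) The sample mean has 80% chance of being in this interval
A

A) Correct — this is the frequentist long-run coverage interpretation.
B) Wrong — a CI is about the parameter μ, not individual data values.
C) Wrong — μ is fixed; the randomness lives in the interval, not in μ.
D) Wrong — x̄ is observed and sits in the interval by construction.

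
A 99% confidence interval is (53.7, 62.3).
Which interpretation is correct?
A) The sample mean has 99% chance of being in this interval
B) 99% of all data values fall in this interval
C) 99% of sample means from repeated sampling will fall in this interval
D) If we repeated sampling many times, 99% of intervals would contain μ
D

A) Wrong — x̄ is observed and sits in the interval by construction.
B) Wrong — a CI is about the parameter μ, not individual data values.
C) Wrong — coverage applies to intervals containing μ, not to future x̄ values.
D) Correct — this is the frequentist long-run coverage interpretation.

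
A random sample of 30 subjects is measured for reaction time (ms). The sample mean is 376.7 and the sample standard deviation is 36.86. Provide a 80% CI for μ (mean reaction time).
(367.88, 385.52)

t-interval (σ unknown):
df = n - 1 = 29
t* = 1.311 for 80% confidence

Margin of error = t* · s/√n = 1.311 · 36.86/√30 = 8.82

CI: (367.88, 385.52)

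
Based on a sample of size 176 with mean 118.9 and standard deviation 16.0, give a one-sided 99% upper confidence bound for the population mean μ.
μ ≤ 121.73

Upper bound (one-sided):
t* = 2.348 (one-sided for 99%)
Upper bound = x̄ + t* · s/√n = 118.9 + 2.348 · 16.0/√176 = 121.73

We are 99% confident that μ ≤ 121.73.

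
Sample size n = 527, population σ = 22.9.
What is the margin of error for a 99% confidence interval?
Margin of error = 2.57

Margin of error = z* · σ/√n
= 2.576 · 22.9/√527
= 2.576 · 22.9/22.9565
= 2.57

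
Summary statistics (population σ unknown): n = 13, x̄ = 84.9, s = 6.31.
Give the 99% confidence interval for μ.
(79.55, 90.25)

t-interval (σ unknown):
df = n - 1 = 12
t* = 3.055 for 99% confidence

Margin of error = t* · s/√n = 3.055 · 6.31/√13 = 5.35

CI: (79.55, 90.25)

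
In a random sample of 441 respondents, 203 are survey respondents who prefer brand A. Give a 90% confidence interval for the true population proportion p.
(0.421, 0.499)

Proportion CI:
p̂ = 203/441 = 0.46032
SE = √(p̂(1-p̂)/n) = √(0.46032 · 0.53968 / 441) = 0.02373

z* = 1.645
Margin = z* · SE = 1.645 · 0.02373 = 0.0390

CI: 0.46032 ± 0.0390 = (0.421, 0.499)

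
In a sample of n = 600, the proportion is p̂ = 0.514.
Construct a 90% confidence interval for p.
(0.480, 0.548)

Proportion CI:
SE = √(p̂(1-p̂)/n) = √(0.514 · 0.486 / 600) = 0.02040

z* = 1.645
Margin = z* · SE = 1.645 · 0.02040 = 0.0336

CI: 0.514 ± 0.0336 = (0.480, 0.548)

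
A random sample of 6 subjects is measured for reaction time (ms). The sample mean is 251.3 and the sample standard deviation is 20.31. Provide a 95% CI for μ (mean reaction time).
(229.98, 272.62)

t-interval (σ unknown):
df = n - 1 = 5
t* = 2.571 for 95% confidence

Margin of error = t* · s/√n = 2.571 · 20.31/√6 = 21.32

CI: (229.98, 272.62)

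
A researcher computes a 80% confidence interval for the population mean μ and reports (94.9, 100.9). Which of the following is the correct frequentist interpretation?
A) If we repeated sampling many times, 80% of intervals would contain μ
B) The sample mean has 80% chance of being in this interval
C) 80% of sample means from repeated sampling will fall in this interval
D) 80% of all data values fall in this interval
A

A) Correct — this is the frequentist long-run coverage interpretation.
B) Wrong — x̄ is observed and sits in the interval by construction.
C) Wrong — coverage applies to intervals containing μ, not to future x̄ values.
D) Wrong — a CI is about the parameter μ, not individual data values.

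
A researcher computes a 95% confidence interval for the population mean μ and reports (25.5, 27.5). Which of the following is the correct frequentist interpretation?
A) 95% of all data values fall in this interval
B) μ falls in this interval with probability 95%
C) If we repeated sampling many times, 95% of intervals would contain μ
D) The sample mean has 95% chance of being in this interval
C

A) Wrong — a CI is about the parameter μ, not individual data values.
B) Wrong — μ is fixed; the randomness lives in the interval, not in μ.
C) Correct — this is the frequentist long-run coverage interpretation.
D) Wrong — x̄ is observed and sits in the interval by construction.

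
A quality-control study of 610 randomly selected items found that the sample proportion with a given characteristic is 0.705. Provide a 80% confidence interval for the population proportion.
(0.681, 0.729)

Proportion CI:
SE = √(p̂(1-p̂)/n) = √(0.705 · 0.295 / 610) = 0.01846

z* = 1.282
Margin = z* · SE = 1.282 · 0.01846 = 0.0237

CI: 0.705 ± 0.0237 = (0.681, 0.729)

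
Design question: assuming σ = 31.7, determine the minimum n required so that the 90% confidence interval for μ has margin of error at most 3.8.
n ≥ 189

For margin E ≤ 3.8:
n ≥ (z* · σ / E)²
n ≥ (1.645 · 31.7 / 3.8)²
n ≥ 188.31

Minimum n = 189 (rounding up)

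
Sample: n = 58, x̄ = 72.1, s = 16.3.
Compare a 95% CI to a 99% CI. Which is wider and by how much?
99% CI is wider by 2.84

df = 57
95% CI: t* = 2.002, (67.82, 76.38), width = 2 · t* · s/√n = 8.57
99% CI: t* = 2.665, (66.40, 77.80), width = 2 · t* · s/√n = 11.41

The 99% CI is wider by 11.41 - 8.57 = 2.84.
Higher confidence requires a wider interval.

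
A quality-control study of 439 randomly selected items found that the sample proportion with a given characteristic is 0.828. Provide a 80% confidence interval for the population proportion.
(0.805, 0.851)

Proportion CI:
SE = √(p̂(1-p̂)/n) = √(0.828 · 0.172 / 439) = 0.01801

z* = 1.282
Margin = z* · SE = 1.282 · 0.01801 = 0.0231

CI: 0.828 ± 0.0231 = (0.805, 0.851)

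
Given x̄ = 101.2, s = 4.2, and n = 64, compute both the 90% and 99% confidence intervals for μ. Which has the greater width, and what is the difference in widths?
99% CI is wider by 1.04

df = 63
90% CI: t* = 1.669, (100.32, 102.08), width = 2 · t* · s/√n = 1.75
99% CI: t* = 2.656, (99.81, 102.59), width = 2 · t* · s/√n = 2.79

The 99% CI is wider by 2.79 - 1.75 = 1.04.
Higher confidence requires a wider interval.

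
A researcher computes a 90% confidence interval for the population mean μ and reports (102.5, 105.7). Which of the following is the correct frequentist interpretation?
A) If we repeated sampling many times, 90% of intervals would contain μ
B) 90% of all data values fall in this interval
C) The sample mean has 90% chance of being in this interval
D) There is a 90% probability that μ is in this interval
A

A) Correct — this is the frequentist long-run coverage interpretation.
B) Wrong — a CI is about the parameter μ, not individual data values.
C) Wrong — x̄ is observed and sits in the interval by construction.
D) Wrong — μ is fixed; the randomness lives in the interval, not in μ.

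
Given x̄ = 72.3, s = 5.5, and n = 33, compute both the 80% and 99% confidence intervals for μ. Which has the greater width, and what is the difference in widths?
99% CI is wider by 2.73

df = 32
80% CI: t* = 1.309, (71.05, 73.55), width = 2 · t* · s/√n = 2.51
99% CI: t* = 2.738, (69.68, 74.92), width = 2 · t* · s/√n = 5.24

The 99% CI is wider by 5.24 - 2.51 = 2.73.
Higher confidence requires a wider interval.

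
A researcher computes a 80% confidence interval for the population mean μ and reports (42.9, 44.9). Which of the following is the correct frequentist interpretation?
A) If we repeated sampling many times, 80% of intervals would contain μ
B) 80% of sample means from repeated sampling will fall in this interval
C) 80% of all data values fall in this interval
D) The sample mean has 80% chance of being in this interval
A

A) Correct — this is the frequentist long-run coverage interpretation.
B) Wrong — coverage applies to intervals containing μ, not to future x̄ values.
C) Wrong — a CI is about the parameter μ, not individual data values.
D) Wrong — x̄ is observed and sits in the interval by construction.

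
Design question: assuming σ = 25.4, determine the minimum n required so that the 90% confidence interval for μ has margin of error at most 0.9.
n ≥ 2156

For margin E ≤ 0.9:
n ≥ (z* · σ / E)²
n ≥ (1.645 · 25.4 / 0.9)²
n ≥ 2155.33

Minimum n = 2156 (rounding up)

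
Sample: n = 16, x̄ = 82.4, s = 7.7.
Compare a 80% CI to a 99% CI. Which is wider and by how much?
99% CI is wider by 6.19

df = 15
80% CI: t* = 1.341, (79.82, 84.98), width = 2 · t* · s/√n = 5.16
99% CI: t* = 2.947, (76.73, 88.07), width = 2 · t* · s/√n = 11.35

The 99% CI is wider by 11.35 - 5.16 = 6.19.
Higher confidence requires a wider interval.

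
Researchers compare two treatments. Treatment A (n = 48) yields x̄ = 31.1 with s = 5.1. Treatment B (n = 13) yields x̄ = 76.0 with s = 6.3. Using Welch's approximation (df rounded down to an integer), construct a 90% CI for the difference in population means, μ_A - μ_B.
(-48.21, -41.59)

Difference: x̄₁ - x̄₂ = -44.90
SE = √(s₁²/n₁ + s₂²/n₂) = √(5.1²/48 + 6.3²/13) = 1.8960
df = 16.50 → 16 (Welch–Satterthwaite, rounded down)
t* = 1.746

CI: -44.90 ± 1.746 · 1.8960 = -44.90 ± 3.31 = (-48.21, -41.59)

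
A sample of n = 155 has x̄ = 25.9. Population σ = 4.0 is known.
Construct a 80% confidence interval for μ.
(25.49, 26.31)

z-interval (σ known):
z* = 1.282 for 80% confidence

Margin of error = z* · σ/√n = 1.282 · 4.0/√155 = 0.41

CI: (25.9 - 0.41, 25.9 + 0.41) = (25.49, 26.31)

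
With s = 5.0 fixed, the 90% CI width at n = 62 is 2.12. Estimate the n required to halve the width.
n ≈ 248

CI width ∝ 1/√n
To reduce width by factor 2, need √n to grow by 2 → need 2² = 4 times as many samples.

Current: n = 62, width = 2.12
New: n = 248, width ≈ 1.05

Width reduced by factor of 2.12/1.05 = 2.02.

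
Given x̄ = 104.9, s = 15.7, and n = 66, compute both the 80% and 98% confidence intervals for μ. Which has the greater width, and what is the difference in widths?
98% CI is wider by 4.21

df = 65
80% CI: t* = 1.295, (102.40, 107.40), width = 2 · t* · s/√n = 5.01
98% CI: t* = 2.385, (100.29, 109.51), width = 2 · t* · s/√n = 9.22

The 98% CI is wider by 9.22 - 5.01 = 4.21.
Higher confidence requires a wider interval.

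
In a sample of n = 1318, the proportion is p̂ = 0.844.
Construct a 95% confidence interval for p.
(0.824, 0.864)

Proportion CI:
SE = √(p̂(1-p̂)/n) = √(0.844 · 0.156 / 1318) = 0.00999

z* = 1.960
Margin = z* · SE = 1.960 · 0.00999 = 0.0196

CI: 0.844 ± 0.0196 = (0.824, 0.864)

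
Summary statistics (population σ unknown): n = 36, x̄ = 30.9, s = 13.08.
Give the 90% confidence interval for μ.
(27.22, 34.58)

t-interval (σ unknown):
df = n - 1 = 35
t* = 1.690 for 90% confidence

Margin of error = t* · s/√n = 1.690 · 13.08/√36 = 3.68

CI: (27.22, 34.58)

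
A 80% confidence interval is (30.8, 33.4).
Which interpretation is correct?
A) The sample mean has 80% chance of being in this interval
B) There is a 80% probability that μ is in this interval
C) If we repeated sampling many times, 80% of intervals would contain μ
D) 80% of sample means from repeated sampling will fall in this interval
C

A) Wrong — x̄ is observed and sits in the interval by construction.
B) Wrong — μ is fixed; the randomness lives in the interval, not in μ.
C) Correct — this is the frequentist long-run coverage interpretation.
D) Wrong — coverage applies to intervals containing μ, not to future x̄ values.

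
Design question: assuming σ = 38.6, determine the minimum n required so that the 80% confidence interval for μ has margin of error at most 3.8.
n ≥ 170

For margin E ≤ 3.8:
n ≥ (z* · σ / E)²
n ≥ (1.282 · 38.6 / 3.8)²
n ≥ 169.58

Minimum n = 170 (rounding up)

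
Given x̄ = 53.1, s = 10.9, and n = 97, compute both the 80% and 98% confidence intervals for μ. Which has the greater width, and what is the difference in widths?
98% CI is wider by 2.38

df = 96
80% CI: t* = 1.290, (51.67, 54.53), width = 2 · t* · s/√n = 2.86
98% CI: t* = 2.366, (50.48, 55.72), width = 2 · t* · s/√n = 5.24

The 98% CI is wider by 5.24 - 2.86 = 2.38.
Higher confidence requires a wider interval.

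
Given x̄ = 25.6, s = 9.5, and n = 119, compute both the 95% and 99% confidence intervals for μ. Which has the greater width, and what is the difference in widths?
99% CI is wider by 1.11

df = 118
95% CI: t* = 1.980, (23.88, 27.32), width = 2 · t* · s/√n = 3.45
99% CI: t* = 2.618, (23.32, 27.88), width = 2 · t* · s/√n = 4.56

The 99% CI is wider by 4.56 - 3.45 = 1.11.
Higher confidence requires a wider interval.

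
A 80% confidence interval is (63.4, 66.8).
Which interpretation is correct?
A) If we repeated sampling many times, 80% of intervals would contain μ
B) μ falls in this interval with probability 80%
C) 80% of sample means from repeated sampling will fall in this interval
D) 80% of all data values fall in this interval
A

A) Correct — this is the frequentist long-run coverage interpretation.
B) Wrong — μ is fixed; the randomness lives in the interval, not in μ.
C) Wrong — coverage applies to intervals containing μ, not to future x̄ values.
D) Wrong — a CI is about the parameter μ, not individual data values.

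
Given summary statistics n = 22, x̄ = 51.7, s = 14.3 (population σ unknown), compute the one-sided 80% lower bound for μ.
μ ≥ 49.08

Lower bound (one-sided):
t* = 0.859 (one-sided for 80%)
Lower bound = x̄ - t* · s/√n = 51.7 - 0.859 · 14.3/√22 = 49.08

We are 80% confident that μ ≥ 49.08.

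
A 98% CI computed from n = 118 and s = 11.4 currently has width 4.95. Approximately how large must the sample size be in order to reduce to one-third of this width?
n ≈ 1062

CI width ∝ 1/√n
To reduce width by factor 3, need √n to grow by 3 → need 3² = 9 times as many samples.

Current: n = 118, width = 4.95
New: n = 1062, width ≈ 1.63

Width reduced by factor of 4.95/1.63 = 3.04.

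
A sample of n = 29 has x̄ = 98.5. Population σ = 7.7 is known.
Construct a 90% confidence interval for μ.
(96.15, 100.85)

z-interval (σ known):
z* = 1.645 for 90% confidence

Margin of error = z* · σ/√n = 1.645 · 7.7/√29 = 2.35

CI: (98.5 - 2.35, 98.5 + 2.35) = (96.15, 100.85)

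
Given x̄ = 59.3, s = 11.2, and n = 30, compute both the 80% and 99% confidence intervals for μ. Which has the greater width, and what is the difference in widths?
99% CI is wider by 5.91

df = 29
80% CI: t* = 1.311, (56.62, 61.98), width = 2 · t* · s/√n = 5.36
99% CI: t* = 2.756, (53.66, 64.94), width = 2 · t* · s/√n = 11.27

The 99% CI is wider by 11.27 - 5.36 = 5.91.
Higher confidence requires a wider interval.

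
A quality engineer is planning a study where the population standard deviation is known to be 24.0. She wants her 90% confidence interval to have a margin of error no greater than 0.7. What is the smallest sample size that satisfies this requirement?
n ≥ 3181

For margin E ≤ 0.7:
n ≥ (z* · σ / E)²
n ≥ (1.645 · 24.0 / 0.7)²
n ≥ 3180.96

Minimum n = 3181 (rounding up)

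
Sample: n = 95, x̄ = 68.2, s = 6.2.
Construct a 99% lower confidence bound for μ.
μ ≥ 66.69

Lower bound (one-sided):
t* = 2.367 (one-sided for 99%)
Lower bound = x̄ - t* · s/√n = 68.2 - 2.367 · 6.2/√95 = 66.69

We are 99% confident that μ ≥ 66.69.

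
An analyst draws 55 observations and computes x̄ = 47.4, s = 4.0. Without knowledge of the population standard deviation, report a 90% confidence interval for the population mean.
(46.50, 48.30)

t-interval (σ unknown):
df = n - 1 = 54
t* = 1.674 for 90% confidence

Margin of error = t* · s/√n = 1.674 · 4.0/√55 = 0.90

CI: (46.50, 48.30)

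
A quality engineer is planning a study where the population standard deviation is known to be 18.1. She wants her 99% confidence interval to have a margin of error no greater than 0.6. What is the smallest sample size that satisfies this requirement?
n ≥ 6039

For margin E ≤ 0.6:
n ≥ (z* · σ / E)²
n ≥ (2.576 · 18.1 / 0.6)²
n ≥ 6038.74

Minimum n = 6039 (rounding up)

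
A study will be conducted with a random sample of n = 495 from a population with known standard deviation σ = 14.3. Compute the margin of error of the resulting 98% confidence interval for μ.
Margin of error = 1.50

Margin of error = z* · σ/√n
= 2.326 · 14.3/√495
= 2.326 · 14.3/22.2486
= 1.50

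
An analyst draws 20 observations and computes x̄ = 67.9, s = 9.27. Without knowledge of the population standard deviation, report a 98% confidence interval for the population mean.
(62.64, 73.16)

t-interval (σ unknown):
df = n - 1 = 19
t* = 2.539 for 98% confidence

Margin of error = t* · s/√n = 2.539 · 9.27/√20 = 5.26

CI: (62.64, 73.16)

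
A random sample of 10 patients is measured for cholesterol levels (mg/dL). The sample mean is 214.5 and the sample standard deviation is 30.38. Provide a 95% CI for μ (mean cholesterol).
(192.77, 236.23)

t-interval (σ unknown):
df = n - 1 = 9
t* = 2.262 for 95% confidence

Margin of error = t* · s/√n = 2.262 · 30.38/√10 = 21.73

CI: (192.77, 236.23)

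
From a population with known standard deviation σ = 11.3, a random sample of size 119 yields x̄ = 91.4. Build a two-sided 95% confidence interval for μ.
(89.37, 93.43)

z-interval (σ known):
z* = 1.960 for 95% confidence

Margin of error = z* · σ/√n = 1.960 · 11.3/√119 = 2.03

CI: (91.4 - 2.03, 91.4 + 2.03) = (89.37, 93.43)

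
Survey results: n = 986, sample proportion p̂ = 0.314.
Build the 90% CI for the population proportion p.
(0.290, 0.338)

Proportion CI:
SE = √(p̂(1-p̂)/n) = √(0.314 · 0.686 / 986) = 0.01478

z* = 1.645
Margin = z* · SE = 1.645 · 0.01478 = 0.0243

CI: 0.314 ± 0.0243 = (0.290, 0.338)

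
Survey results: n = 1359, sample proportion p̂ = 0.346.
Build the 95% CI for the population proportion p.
(0.321, 0.371)

Proportion CI:
SE = √(p̂(1-p̂)/n) = √(0.346 · 0.654 / 1359) = 0.01290

z* = 1.960
Margin = z* · SE = 1.960 · 0.01290 = 0.0253

CI: 0.346 ± 0.0253 = (0.321, 0.371)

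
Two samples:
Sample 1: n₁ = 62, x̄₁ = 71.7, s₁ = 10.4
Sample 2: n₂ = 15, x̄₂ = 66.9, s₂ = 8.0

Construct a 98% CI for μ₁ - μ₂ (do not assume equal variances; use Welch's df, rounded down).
(-1.28, 10.88)

Difference: x̄₁ - x̄₂ = 4.80
SE = √(s₁²/n₁ + s₂²/n₂) = √(10.4²/62 + 8.0²/15) = 2.4518
df = 26.76 → 26 (Welch–Satterthwaite, rounded down)
t* = 2.479

CI: 4.80 ± 2.479 · 2.4518 = 4.80 ± 6.08 = (-1.28, 10.88)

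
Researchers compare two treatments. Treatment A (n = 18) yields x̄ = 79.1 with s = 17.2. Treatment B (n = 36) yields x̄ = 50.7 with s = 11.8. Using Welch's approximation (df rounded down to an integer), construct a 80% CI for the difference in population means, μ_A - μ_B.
(22.47, 34.33)

Difference: x̄₁ - x̄₂ = 28.40
SE = √(s₁²/n₁ + s₂²/n₂) = √(17.2²/18 + 11.8²/36) = 4.5059
df = 25.26 → 25 (Welch–Satterthwaite, rounded down)
t* = 1.316

CI: 28.40 ± 1.316 · 4.5059 = 28.40 ± 5.93 = (22.47, 34.33)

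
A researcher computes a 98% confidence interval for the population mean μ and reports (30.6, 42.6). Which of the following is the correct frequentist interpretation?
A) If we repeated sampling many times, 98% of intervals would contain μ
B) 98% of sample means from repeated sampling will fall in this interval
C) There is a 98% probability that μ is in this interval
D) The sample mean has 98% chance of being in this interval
A

A) Correct — this is the frequentist long-run coverage interpretation.
B) Wrong — coverage applies to intervals containing μ, not to future x̄ values.
C) Wrong — μ is fixed; the randomness lives in the interval, not in μ.
D) Wrong — x̄ is observed and sits in the interval by construction.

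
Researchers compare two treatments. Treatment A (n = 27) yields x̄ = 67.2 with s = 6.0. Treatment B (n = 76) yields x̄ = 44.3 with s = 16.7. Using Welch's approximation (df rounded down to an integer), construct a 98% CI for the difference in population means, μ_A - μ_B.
(17.61, 28.19)

Difference: x̄₁ - x̄₂ = 22.90
SE = √(s₁²/n₁ + s₂²/n₂) = √(6.0²/27 + 16.7²/76) = 2.2367
df = 100.96 → 100 (Welch–Satterthwaite, rounded down)
t* = 2.364

CI: 22.90 ± 2.364 · 2.2367 = 22.90 ± 5.29 = (17.61, 28.19)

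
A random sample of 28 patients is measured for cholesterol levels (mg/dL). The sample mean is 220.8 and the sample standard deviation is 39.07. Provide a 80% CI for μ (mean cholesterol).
(211.10, 230.50)

t-interval (σ unknown):
df = n - 1 = 27
t* = 1.314 for 80% confidence

Margin of error = t* · s/√n = 1.314 · 39.07/√28 = 9.70

CI: (211.10, 230.50)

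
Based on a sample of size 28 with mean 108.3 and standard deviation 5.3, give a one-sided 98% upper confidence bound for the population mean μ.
μ ≤ 110.46

Upper bound (one-sided):
t* = 2.158 (one-sided for 98%)
Upper bound = x̄ + t* · s/√n = 108.3 + 2.158 · 5.3/√28 = 110.46

We are 98% confident that μ ≤ 110.46.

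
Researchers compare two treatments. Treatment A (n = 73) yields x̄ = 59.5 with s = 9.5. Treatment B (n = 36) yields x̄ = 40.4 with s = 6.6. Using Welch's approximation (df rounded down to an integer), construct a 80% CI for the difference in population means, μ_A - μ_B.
(17.08, 21.12)

Difference: x̄₁ - x̄₂ = 19.10
SE = √(s₁²/n₁ + s₂²/n₂) = √(9.5²/73 + 6.6²/36) = 1.5641
df = 94.90 → 94 (Welch–Satterthwaite, rounded down)
t* = 1.291

CI: 19.10 ± 1.291 · 1.5641 = 19.10 ± 2.02 = (17.08, 21.12)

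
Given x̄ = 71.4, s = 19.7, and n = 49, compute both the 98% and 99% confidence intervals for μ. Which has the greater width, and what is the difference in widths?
99% CI is wider by 1.55

df = 48
98% CI: t* = 2.407, (64.63, 78.17), width = 2 · t* · s/√n = 13.55
99% CI: t* = 2.682, (63.85, 78.95), width = 2 · t* · s/√n = 15.10

The 99% CI is wider by 15.10 - 13.55 = 1.55.
Higher confidence requires a wider interval.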